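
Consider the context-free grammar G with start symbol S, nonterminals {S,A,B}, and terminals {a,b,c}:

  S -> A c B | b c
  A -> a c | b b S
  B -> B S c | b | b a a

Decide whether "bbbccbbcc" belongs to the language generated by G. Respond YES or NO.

Convert to CNF:
  S -> A X6 | T2 T1
  A -> T0 T1 | T2 X3
  B -> B X4 | T2 X5 | b
  T0 -> a
  T1 -> c
  T2 -> b
  X3 -> T2 S
  X4 -> S T1
  X5 -> T0 T0
  X6 -> T1 B

CYK table (by increasing span):
  T[0,0] 'b' = {B,T2}  orig:{B}
  T[1,1] 'b' = {B,T2}  orig:{B}
  T[2,2] 'b' = {B,T2}  orig:{B}
  T[3,3] 'c' = {T1}  orig:{}
  T[4,4] 'c' = {T1}  orig:{}
  T[5,5] 'b' = {B,T2}  orig:{B}
  T[6,6] 'b' = {B,T2}  orig:{B}
  T[7,7] 'c' = {T1}  orig:{}
  T[8,8] 'c' = {T1}  orig:{}
  T[0,1] 'bb' = ∅
  T[1,2] 'bb' = ∅
  T[2,3] 'bc' = {S}
  T[3,4] 'cc' = ∅
  T[4,5] 'cb' = {X6}  orig:{}
  T[5,6] 'bb' = ∅
  T[6,7] 'bc' = {S}
  T[7,8] 'cc' = ∅
  T[0,2] 'bbb' = ∅
  T[1,3] 'bbc' = {X3}  orig:{}
  T[2,4] 'bcc' = {X4}  orig:{}
  T[3,5] 'ccb' = ∅
  T[4,6] 'cbb' = ∅
  T[5,7] 'bbc' = {X3}  orig:{}
  T[6,8] 'bcc' = {X4}  orig:{}
  T[0,3] 'bbbc' = {A}
  T[1,4] 'bbcc' = {B}
  T[2,5] 'bccb' = ∅
  T[3,6] 'ccbb' = ∅
  T[4,7] 'cbbc' = ∅
  T[5,8] 'bbcc' = {B}
  T[0,4] 'bbbcc' = ∅
  T[1,5] 'bbccb' = ∅
  T[2,6] 'bccbb' = ∅
  T[3,7] 'ccbbc' = ∅
  T[4,8] 'cbbcc' = {X6}  orig:{}
  T[0,5] 'bbbccb' = {S}
  T[1,6] 'bbccbb' = ∅
  T[2,7] 'bccbbc' = ∅
  T[3,8] 'ccbbcc' = ∅
  T[0,6] 'bbbccbb' = ∅
  T[1,7] 'bbccbbc' = ∅
  T[2,8] 'bccbbcc' = ∅
  T[0,7] 'bbbccbbc' = ∅
  T[1,8] 'bbccbbcc' = ∅
  T[0,8] 'bbbccbbcc' = {S}

S ∈ T[0,8] ⇒ YES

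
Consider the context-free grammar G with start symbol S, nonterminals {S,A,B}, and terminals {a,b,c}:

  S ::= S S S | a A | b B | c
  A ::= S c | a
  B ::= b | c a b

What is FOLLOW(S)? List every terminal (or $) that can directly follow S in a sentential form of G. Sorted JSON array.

FIRST sets, iterate to fixpoint:
round 1:
  A via A→a: +{a}
  B via B→b: +{b}
  B via B→c a b: +{c}
  S via S→a A: +{a}
  S via S→b B: +{b}
  S via S→c: +{c}
  FIRST[S]={a,b,c}  FIRST[A]={a}  FIRST[B]={b,c}
round 2:
  A via A→S c: +{b,c}
  FIRST[S]={a,b,c}  FIRST[A]={a,b,c}  FIRST[B]={b,c}
round 3: (stable)
  FIRST[S]={a,b,c}  FIRST[A]={a,b,c}  FIRST[B]={b,c}

Compute FOLLOW by fixpoint:
FOLLOW(S) := {$}
[1]
  A→S c: FOLLOW(S) ⊇ FIRST(c) = {c}; new: +{c}
  S→S S S: FOLLOW(S) ⊇ FIRST(S) = {a,b,c}; new: +{a,b}
  S→a A: FOLLOW(A) ⊇ FOLLOW(S) ⊇ {$,a,b,c}; new: +{$,a,b,c}
  S→b B: FOLLOW(B) ⊇ FOLLOW(S) ⊇ {$,a,b,c}; new: +{$,a,b,c}
  FOLLOW(S)={$,a,b,c}  FOLLOW(A)={$,a,b,c}  FOLLOW(B)={$,a,b,c}
[2] (no change)
  FOLLOW(S)={$,a,b,c}  FOLLOW(A)={$,a,b,c}  FOLLOW(B)={$,a,b,c}

FOLLOW(S) = ["$", "a", "b", "c"]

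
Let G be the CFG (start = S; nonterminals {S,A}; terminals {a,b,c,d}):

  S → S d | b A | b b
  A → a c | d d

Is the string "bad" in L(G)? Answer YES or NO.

Convert to CNF:
  S -> S T2 | T3 A | T3 T3
  A -> T0 T1 | T2 T2
  T0 -> a
  T1 -> c
  T2 -> d
  T3 -> b

CYK table (by increasing span):
  cell(0,0) b: {T3}  orig:{}
  cell(1,1) a: {T0}  orig:{}
  cell(2,2) d: {T2}  orig:{}
  cell(0,1) ba: ∅
  cell(1,2) ad: ∅
  cell(0,2) bad: ∅

S ∉ T[0,2] ⇒ NO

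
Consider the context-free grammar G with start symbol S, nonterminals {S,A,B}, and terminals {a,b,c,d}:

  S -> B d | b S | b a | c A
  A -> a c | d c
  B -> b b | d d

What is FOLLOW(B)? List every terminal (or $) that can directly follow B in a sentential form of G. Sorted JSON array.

FIRST iteration:
iter 1:
  A via A→a c: +{a}
  A via A→d c: +{d}
  B via B→b b: +{b}
  B via B→d d: +{d}
  S via S→B d: +{b,d}
  S via S→c A: +{c}
  FIRST(S)={b,c,d}  FIRST(A)={a,d}  FIRST(B)={b,d}
iter 2: done
  FIRST(S)={b,c,d}  FIRST(A)={a,d}  FIRST(B)={b,d}

FOLLOW iteration:
seed FOLLOW(S) with $
[1]
  S→B d: FOLLOW(B) ⊇ FIRST(d) = {d}; new: +{d}
  S→c A: FOLLOW(A) ⊇ FOLLOW(S) ⊇ {$}; new: +{$}
  S: {$}  A: {$}  B: {d}
[2] done
  S: {$}  A: {$}  B: {d}

FOLLOW(B) = ["d"]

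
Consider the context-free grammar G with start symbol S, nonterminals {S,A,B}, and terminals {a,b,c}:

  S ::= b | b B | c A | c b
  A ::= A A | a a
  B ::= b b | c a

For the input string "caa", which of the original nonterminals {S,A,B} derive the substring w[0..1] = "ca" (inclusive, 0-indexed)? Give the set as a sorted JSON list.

CNF form of G:
  S -> T1 B | T2 A | T2 T1 | b
  A -> A A | T0 T0
  B -> T1 T1 | T2 T0
  T0 -> a
  T1 -> b
  T2 -> c

Fill CYK table bottom-up — only the sub-triangle for w[0..1]:
  cell(0,0) c: {T2}  orig:{}
  cell(1,1) a: {T0}  orig:{}
  cell(0,1) ca: {B}

Original NTs in T[0,1] deriving "ca": ["B"]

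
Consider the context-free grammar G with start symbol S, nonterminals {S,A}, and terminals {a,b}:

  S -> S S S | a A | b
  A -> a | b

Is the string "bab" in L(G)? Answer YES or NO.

Convert to CNF:
  S -> S X1 | T0 A | b
  A -> a | b
  T0 -> a
  X1 -> S S

CYK fill:
  [0..0]={A,S}  "b"
  [1..1]={A,T0}  "a"  orig:{A}
  [2..2]={A,S}  "b"
  [0..1]=∅  "ba"
  [1..2]={S}  "ab"
  [0..2]={X1}  "bab"  orig:{}

S ∉ T[0,2] ⇒ NO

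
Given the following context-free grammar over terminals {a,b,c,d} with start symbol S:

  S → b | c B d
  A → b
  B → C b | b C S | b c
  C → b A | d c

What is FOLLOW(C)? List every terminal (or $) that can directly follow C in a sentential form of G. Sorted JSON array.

FIRST iteration:
iter 1:
  A via A→b: +{b}
  B via B→b C S: +{b}
  C via C→b A: +{b}
  C via C→d c: +{d}
  S via S→b: +{b}
  S via S→c B d: +{c}
  FIRST(S)={b,c}  FIRST(A)={b}  FIRST(B)={b}  FIRST(C)={b,d}
iter 2:
  B via B→C b: +{d}
  FIRST(S)={b,c}  FIRST(A)={b}  FIRST(B)={b,d}  FIRST(C)={b,d}
iter 3: (stable)
  FIRST(S)={b,c}  FIRST(A)={b}  FIRST(B)={b,d}  FIRST(C)={b,d}

FOLLOW sets:
FOLLOW(S) := {$}
pass 1:
  B→C b: FOLLOW(C) ⊇ FIRST(b) = {b}; new: +{b}
  B→b C S: FOLLOW(C) ⊇ FIRST(S) = {b,c}; new: +{c}
  C→b A: FOLLOW(A) ⊇ FOLLOW(C) ⊇ {b,c}; new: +{b,c}
  S→c B d: FOLLOW(B) ⊇ FIRST(d) = {d}; new: +{d}
  FOLLOW(S)={$}  FOLLOW(A)={b,c}  FOLLOW(B)={d}  FOLLOW(C)={b,c}
pass 2:
  B→b C S: FOLLOW(S) ⊇ FOLLOW(B) ⊇ {d}; new: +{d}
  FOLLOW(S)={$,d}  FOLLOW(A)={b,c}  FOLLOW(B)={d}  FOLLOW(C)={b,c}
pass 3: (stable)
  FOLLOW(S)={$,d}  FOLLOW(A)={b,c}  FOLLOW(B)={d}  FOLLOW(C)={b,c}

FOLLOW(C) = ["b", "c"]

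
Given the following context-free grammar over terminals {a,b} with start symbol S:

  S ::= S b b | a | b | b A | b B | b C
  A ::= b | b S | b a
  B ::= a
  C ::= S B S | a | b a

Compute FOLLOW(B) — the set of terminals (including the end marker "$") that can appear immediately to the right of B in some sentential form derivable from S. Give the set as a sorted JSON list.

FIRST sets, iterate to fixpoint:
iter 1:
  A via A→b: +{b}
  B via B→a: +{a}
  C via C→a: +{a}
  C via C→b a: +{b}
  S via S→a: +{a}
  S via S→b: +{b}
  FIRST(S)={a,b}  FIRST(A)={b}  FIRST(B)={a}  FIRST(C)={a,b}
iter 2: done
  FIRST(S)={a,b}  FIRST(A)={b}  FIRST(B)={a}  FIRST(C)={a,b}

FOLLOW iteration:
initialize: $ ∈ FOLLOW(S)
pass 1:
  C→S B S: FOLLOW(S) ⊇ FIRST(B) = {a}; new: +{a}
  C→S B S: FOLLOW(B) ⊇ FIRST(S) = {a,b}; new: +{a,b}
  S→S b b: FOLLOW(S) ⊇ FIRST(b) = {b}; new: +{b}
  S→b A: FOLLOW(A) ⊇ FOLLOW(S) ⊇ {$,a,b}; new: +{$,a,b}
  S→b B: FOLLOW(B) ⊇ FOLLOW(S) ⊇ {$,a,b}; new: +{$}
  S→b C: FOLLOW(C) ⊇ FOLLOW(S) ⊇ {$,a,b}; new: +{$,a,b}
  FOLLOW(S)={$,a,b}  FOLLOW(A)={$,a,b}  FOLLOW(B)={$,a,b}  FOLLOW(C)={$,a,b}
pass 2: (stable)
  FOLLOW(S)={$,a,b}  FOLLOW(A)={$,a,b}  FOLLOW(B)={$,a,b}  FOLLOW(C)={$,a,b}

FOLLOW(B) = ["$", "a", "b"]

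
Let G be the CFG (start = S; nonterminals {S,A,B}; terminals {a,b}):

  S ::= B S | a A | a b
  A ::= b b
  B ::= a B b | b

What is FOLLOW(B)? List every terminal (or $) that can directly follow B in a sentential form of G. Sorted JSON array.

Compute FIRST by fixpoint:
iter 1:
  A via A→b b: +{b}
  B via B→a B b: +{a}
  B via B→b: +{b}
  S via S→B S: +{a,b}
  FIRST[S]={a,b}  FIRST[A]={b}  FIRST[B]={a,b}
iter 2: done
  FIRST[S]={a,b}  FIRST[A]={b}  FIRST[B]={a,b}

FOLLOW iteration:
FOLLOW(S) := {$}
iter 1:
  B→a B b: FOLLOW(B) ⊇ FIRST(b) = {b}; new: +{b}
  S→B S: FOLLOW(B) ⊇ FIRST(S) = {a,b}; new: +{a}
  S→a A: FOLLOW(A) ⊇ FOLLOW(S) ⊇ {$}; new: +{$}
  S: {$}  A: {$}  B: {a,b}
iter 2: done
  S: {$}  A: {$}  B: {a,b}

FOLLOW(B) = ["a", "b"]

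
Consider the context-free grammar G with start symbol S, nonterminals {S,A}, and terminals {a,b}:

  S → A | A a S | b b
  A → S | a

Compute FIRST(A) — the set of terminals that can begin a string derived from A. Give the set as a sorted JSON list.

FIRST iteration:
iter 1:
  A via A→a: +{a}
  S via S→A: +{a}
  S via S→b b: +{b}
  FIRST[S]={a,b}  FIRST[A]={a}
iter 2:
  A via A→S: +{b}
  FIRST[S]={a,b}  FIRST[A]={a,b}
iter 3: (stable)
  FIRST[S]={a,b}  FIRST[A]={a,b}

FIRST(A) = ["a", "b"]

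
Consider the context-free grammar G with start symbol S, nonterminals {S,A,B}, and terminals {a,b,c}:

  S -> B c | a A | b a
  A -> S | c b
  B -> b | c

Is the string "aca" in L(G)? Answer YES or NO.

CNF form of G:
  S -> B T0 | T1 A | T2 T1
  A -> B T0 | T0 T2 | T1 A | T2 T1
  B -> b | c
  T0 -> c
  T1 -> a
  T2 -> b

Fill CYK table bottom-up:
  [0..0]={T1}  "a"  orig:{}
  [1..1]={B,T0}  "c"  orig:{B}
  [2..2]={T1}  "a"  orig:{}
  [0..1]=∅  "ac"
  [1..2]=∅  "ca"
  [0..2]=∅  "aca"

S ∉ T[0,2] ⇒ NO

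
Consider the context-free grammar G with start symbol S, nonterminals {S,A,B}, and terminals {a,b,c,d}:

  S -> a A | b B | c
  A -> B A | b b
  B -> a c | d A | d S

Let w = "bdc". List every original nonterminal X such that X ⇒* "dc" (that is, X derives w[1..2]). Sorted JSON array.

Convert to CNF:
  S -> T0 B | T1 A | c
  A -> B A | T0 T0
  B -> T1 T2 | T3 A | T3 S
  T0 -> b
  T1 -> a
  T2 -> c
  T3 -> d

Fill CYK table bottom-up — only the sub-triangle for w[1..2]:
  cell(1,1) d: {T3}  orig:{}
  cell(2,2) c: {S,T2}  orig:{S}
  cell(1,2) dc: {B}

Original NTs in T[1,2] deriving "dc": ["B"]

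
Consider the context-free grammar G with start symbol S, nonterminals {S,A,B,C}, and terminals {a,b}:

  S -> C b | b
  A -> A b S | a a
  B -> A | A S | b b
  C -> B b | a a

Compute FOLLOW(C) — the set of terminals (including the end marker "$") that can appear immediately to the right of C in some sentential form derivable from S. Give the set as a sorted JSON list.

Compute FIRST by fixpoint:
pass 1:
  A via A→a a: +{a}
  B via B→A: +{a}
  B via B→b b: +{b}
  C via C→B b: +{a,b}
  S via S→C b: +{a,b}
  FIRST[S]={a,b}  FIRST[A]={a}  FIRST[B]={a,b}  FIRST[C]={a,b}
pass 2: done
  FIRST[S]={a,b}  FIRST[A]={a}  FIRST[B]={a,b}  FIRST[C]={a,b}

FOLLOW iteration:
FOLLOW(S) := {$}
[1]
  A→A b S: FOLLOW(A) ⊇ FIRST(b) = {b}; new: +{b}
  A→A b S: FOLLOW(S) ⊇ FOLLOW(A) ⊇ {b}; new: +{b}
  B→A S: FOLLOW(A) ⊇ FIRST(S) = {a,b}; new: +{a}
  C→B b: FOLLOW(B) ⊇ FIRST(b) = {b}; new: +{b}
  S→C b: FOLLOW(C) ⊇ FIRST(b) = {b}; new: +{b}
  FOLLOW[S]={$,b}  FOLLOW[A]={a,b}  FOLLOW[B]={b}  FOLLOW[C]={b}
[2]
  A→A b S: FOLLOW(S) ⊇ FOLLOW(A) ⊇ {a,b}; new: +{a}
  FOLLOW[S]={$,a,b}  FOLLOW[A]={a,b}  FOLLOW[B]={b}  FOLLOW[C]={b}
[3] done
  FOLLOW[S]={$,a,b}  FOLLOW[A]={a,b}  FOLLOW[B]={b}  FOLLOW[C]={b}

FOLLOW(C) = ["b"]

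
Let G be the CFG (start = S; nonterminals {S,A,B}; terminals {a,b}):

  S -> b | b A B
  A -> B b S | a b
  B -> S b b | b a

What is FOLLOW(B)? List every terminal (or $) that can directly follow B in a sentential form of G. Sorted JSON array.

FIRST iteration:
[1]
  A via A→a b: +{a}
  B via B→b a: +{b}
  S via S→b: +{b}
  FIRST(S)={b}  FIRST(A)={a}  FIRST(B)={b}
[2]
  A via A→B b S: +{b}
  FIRST(S)={b}  FIRST(A)={a,b}  FIRST(B)={b}
[3] (no change)
  FIRST(S)={b}  FIRST(A)={a,b}  FIRST(B)={b}

Compute FOLLOW by fixpoint:
initialize: $ ∈ FOLLOW(S)
iter 1:
  A→B b S: FOLLOW(B) ⊇ FIRST(b) = {b}; new: +{b}
  B→S b b: FOLLOW(S) ⊇ FIRST(b) = {b}; new: +{b}
  S→b A B: FOLLOW(A) ⊇ FIRST(B) = {b}; new: +{b}
  S→b A B: FOLLOW(B) ⊇ FOLLOW(S) ⊇ {$,b}; new: +{$}
  S: {$,b}  A: {b}  B: {$,b}
iter 2: (stable)
  S: {$,b}  A: {b}  B: {$,b}

FOLLOW(B) = ["$", "b"]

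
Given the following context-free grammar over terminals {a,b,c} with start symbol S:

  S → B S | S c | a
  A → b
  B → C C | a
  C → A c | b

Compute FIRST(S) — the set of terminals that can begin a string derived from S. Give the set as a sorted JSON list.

FIRST iteration:
round 1:
  A via A→b: +{b}
  B via B→a: +{a}
  C via C→A c: +{b}
  S via S→B S: +{a}
  FIRST(S)={a}  FIRST(A)={b}  FIRST(B)={a}  FIRST(C)={b}
round 2:
  B via B→C C: +{b}
  S via S→B S: +{b}
  FIRST(S)={a,b}  FIRST(A)={b}  FIRST(B)={a,b}  FIRST(C)={b}
round 3: done
  FIRST(S)={a,b}  FIRST(A)={b}  FIRST(B)={a,b}  FIRST(C)={b}

FIRST(S) = ["a", "b"]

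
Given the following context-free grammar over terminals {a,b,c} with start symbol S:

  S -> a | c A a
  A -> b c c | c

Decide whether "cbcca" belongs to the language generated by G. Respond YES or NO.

Convert to CNF:
  S -> T1 X4 | a
  A -> T0 X3 | c
  T0 -> b
  T1 -> c
  T2 -> a
  X3 -> T1 T1
  X4 -> A T2

CYK table (by increasing span):
  [0..0]={A,T1}  "c"  orig:{A}
  [1..1]={T0}  "b"  orig:{}
  [2..2]={A,T1}  "c"  orig:{A}
  [3..3]={A,T1}  "c"  orig:{A}
  [4..4]={S,T2}  "a"  orig:{S}
  [0..1]=∅  "cb"
  [1..2]=∅  "bc"
  [2..3]={X3}  "cc"  orig:{}
  [3..4]={X4}  "ca"  orig:{}
  [0..2]=∅  "cbc"
  [1..3]={A}  "bcc"
  [2..4]={S}  "cca"
  [0..3]=∅  "cbcc"
  [1..4]={X4}  "bcca"  orig:{}
  [0..4]={S}  "cbcca"

S ∈ T[0,4] ⇒ YES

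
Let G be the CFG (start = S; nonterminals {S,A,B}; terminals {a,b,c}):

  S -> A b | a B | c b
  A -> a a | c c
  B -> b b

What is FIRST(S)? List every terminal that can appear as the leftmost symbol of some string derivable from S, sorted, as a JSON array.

FIRST iteration:
round 1:
  A via A→a a: +{a}
  A via A→c c: +{c}
  B via B→b b: +{b}
  S via S→A b: +{a,c}
  S: {a,c}  A: {a,c}  B: {b}
round 2: (no change)
  S: {a,c}  A: {a,c}  B: {b}

FIRST(S) = ["a", "c"]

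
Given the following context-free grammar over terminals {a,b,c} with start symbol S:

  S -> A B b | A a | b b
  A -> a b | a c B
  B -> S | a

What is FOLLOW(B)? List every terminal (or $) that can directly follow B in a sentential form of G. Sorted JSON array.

FIRST iteration:
round 1:
  A via A→a b: +{a}
  B via B→a: +{a}
  S via S→A B b: +{a}
  S via S→b b: +{b}
  S: {a,b}  A: {a}  B: {a}
round 2:
  B via B→S: +{b}
  S: {a,b}  A: {a}  B: {a,b}
round 3: — fixpoint
  S: {a,b}  A: {a}  B: {a,b}

FOLLOW iteration:
initialize: $ ∈ FOLLOW(S)
iter 1:
  S→A B b: FOLLOW(A) ⊇ FIRST(B) = {a,b}; new: +{a,b}
  S→A B b: FOLLOW(B) ⊇ FIRST(b) = {b}; new: +{b}
  S: {$}  A: {a,b}  B: {b}
iter 2:
  A→a c B: FOLLOW(B) ⊇ FOLLOW(A) ⊇ {a,b}; new: +{a}
  B→S: FOLLOW(S) ⊇ FOLLOW(B) ⊇ {a,b}; new: +{a,b}
  S: {$,a,b}  A: {a,b}  B: {a,b}
iter 3: (no change)
  S: {$,a,b}  A: {a,b}  B: {a,b}

FOLLOW(B) = ["a", "b"]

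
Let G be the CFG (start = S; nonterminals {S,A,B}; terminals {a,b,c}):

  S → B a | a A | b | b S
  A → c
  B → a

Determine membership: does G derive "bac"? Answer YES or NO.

Convert to CNF:
  S -> B T0 | T0 A | T1 S | b
  A -> c
  B -> a
  T0 -> a
  T1 -> b

Fill CYK table bottom-up:
  [0..0]={S,T1}  "b"  orig:{S}
  [1..1]={B,T0}  "a"  orig:{B}
  [2..2]={A}  "c"
  [0..1]=∅  "ba"
  [1..2]={S}  "ac"
  [0..2]={S}  "bac"

S ∈ T[0,2] ⇒ YES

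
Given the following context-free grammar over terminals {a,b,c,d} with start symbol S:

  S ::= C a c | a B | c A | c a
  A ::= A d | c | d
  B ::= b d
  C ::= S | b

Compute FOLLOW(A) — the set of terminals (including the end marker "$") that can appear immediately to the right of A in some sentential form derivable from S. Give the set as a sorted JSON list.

FIRST sets, iterate to fixpoint:
round 1:
  A via A→c: +{c}
  A via A→d: +{d}
  B via B→b d: +{b}
  C via C→b: +{b}
  S via S→C a c: +{b}
  S via S→a B: +{a}
  S via S→c A: +{c}
  FIRST[S]={a,b,c}  FIRST[A]={c,d}  FIRST[B]={b}  FIRST[C]={b}
round 2:
  C via C→S: +{a,c}
  FIRST[S]={a,b,c}  FIRST[A]={c,d}  FIRST[B]={b}  FIRST[C]={a,b,c}
round 3: (stable)
  FIRST[S]={a,b,c}  FIRST[A]={c,d}  FIRST[B]={b}  FIRST[C]={a,b,c}

FOLLOW iteration:
seed FOLLOW(S) with $
[1]
  A→A d: FOLLOW(A) ⊇ FIRST(d) = {d}; new: +{d}
  S→C a c: FOLLOW(C) ⊇ FIRST(a) = {a}; new: +{a}
  S→a B: FOLLOW(B) ⊇ FOLLOW(S) ⊇ {$}; new: +{$}
  S→c A: FOLLOW(A) ⊇ FOLLOW(S) ⊇ {$}; new: +{$}
  S: {$}  A: {$,d}  B: {$}  C: {a}
[2]
  C→S: FOLLOW(S) ⊇ FOLLOW(C) ⊇ {a}; new: +{a}
  S→a B: FOLLOW(B) ⊇ FOLLOW(S) ⊇ {$,a}; new: +{a}
  S→c A: FOLLOW(A) ⊇ FOLLOW(S) ⊇ {$,a}; new: +{a}
  S: {$,a}  A: {$,a,d}  B: {$,a}  C: {a}
[3] — fixpoint
  S: {$,a}  A: {$,a,d}  B: {$,a}  C: {a}

FOLLOW(A) = ["$", "a", "d"]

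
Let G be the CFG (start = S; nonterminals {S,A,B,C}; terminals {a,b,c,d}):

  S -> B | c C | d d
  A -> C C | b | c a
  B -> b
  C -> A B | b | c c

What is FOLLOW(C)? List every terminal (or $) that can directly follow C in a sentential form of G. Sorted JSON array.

Compute FIRST by fixpoint:
pass 1:
  A via A→b: +{b}
  A via A→c a: +{c}
  B via B→b: +{b}
  C via C→A B: +{b,c}
  S via S→B: +{b}
  S via S→c C: +{c}
  S via S→d d: +{d}
  FIRST(S)={b,c,d}  FIRST(A)={b,c}  FIRST(B)={b}  FIRST(C)={b,c}
pass 2: — fixpoint
  FIRST(S)={b,c,d}  FIRST(A)={b,c}  FIRST(B)={b}  FIRST(C)={b,c}

Compute FOLLOW by fixpoint:
seed FOLLOW(S) with $
round 1:
  A→C C: FOLLOW(C) ⊇ FIRST(C) = {b,c}; new: +{b,c}
  C→A B: FOLLOW(A) ⊇ FIRST(B) = {b}; new: +{b}
  C→A B: FOLLOW(B) ⊇ FOLLOW(C) ⊇ {b,c}; new: +{b,c}
  S→B: FOLLOW(B) ⊇ FOLLOW(S) ⊇ {$}; new: +{$}
  S→c C: FOLLOW(C) ⊇ FOLLOW(S) ⊇ {$}; new: +{$}
  FOLLOW[S]={$}  FOLLOW[A]={b}  FOLLOW[B]={$,b,c}  FOLLOW[C]={$,b,c}
round 2: (no change)
  FOLLOW[S]={$}  FOLLOW[A]={b}  FOLLOW[B]={$,b,c}  FOLLOW[C]={$,b,c}

FOLLOW(C) = ["$", "b", "c"]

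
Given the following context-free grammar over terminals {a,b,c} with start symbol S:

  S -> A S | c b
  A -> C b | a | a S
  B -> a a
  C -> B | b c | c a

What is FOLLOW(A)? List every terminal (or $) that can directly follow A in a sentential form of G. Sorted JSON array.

FIRST iteration:
pass 1:
  A via A→a: +{a}
  B via B→a a: +{a}
  C via C→B: +{a}
  C via C→b c: +{b}
  C via C→c a: +{c}
  S via S→A S: +{a}
  S via S→c b: +{c}
  S: {a,c}  A: {a}  B: {a}  C: {a,b,c}
pass 2:
  A via A→C b: +{b,c}
  S via S→A S: +{b}
  S: {a,b,c}  A: {a,b,c}  B: {a}  C: {a,b,c}
pass 3: (no change)
  S: {a,b,c}  A: {a,b,c}  B: {a}  C: {a,b,c}

Compute FOLLOW by fixpoint:
FOLLOW(S) := {$}
[1]
  A→C b: FOLLOW(C) ⊇ FIRST(b) = {b}; new: +{b}
  C→B: FOLLOW(B) ⊇ FOLLOW(C) ⊇ {b}; new: +{b}
  S→A S: FOLLOW(A) ⊇ FIRST(S) = {a,b,c}; new: +{a,b,c}
  FOLLOW[S]={$}  FOLLOW[A]={a,b,c}  FOLLOW[B]={b}  FOLLOW[C]={b}
[2]
  A→a S: FOLLOW(S) ⊇ FOLLOW(A) ⊇ {a,b,c}; new: +{a,b,c}
  FOLLOW[S]={$,a,b,c}  FOLLOW[A]={a,b,c}  FOLLOW[B]={b}  FOLLOW[C]={b}
[3] done
  FOLLOW[S]={$,a,b,c}  FOLLOW[A]={a,b,c}  FOLLOW[B]={b}  FOLLOW[C]={b}

FOLLOW(A) = ["a", "b", "c"]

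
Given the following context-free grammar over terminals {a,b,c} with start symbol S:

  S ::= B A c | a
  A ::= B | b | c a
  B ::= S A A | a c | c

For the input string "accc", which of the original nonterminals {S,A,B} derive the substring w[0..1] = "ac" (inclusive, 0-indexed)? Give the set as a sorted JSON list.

Convert to CNF:
  S -> B X4 | a
  A -> S X2 | T0 T1 | T1 T0 | b | c
  B -> S X3 | T0 T1 | c
  T0 -> a
  T1 -> c
  X2 -> A A
  X3 -> A A
  X4 -> A T1

Fill CYK table bottom-up, restricted to cells inside w[0..1]:
  T[0,0] 'a' = {S,T0}  orig:{S}
  T[1,1] 'c' = {A,B,T1}  orig:{A,B}
  T[0,1] 'ac' = {A,B}

Original NTs in T[0,1] deriving "ac": ["A", "B"]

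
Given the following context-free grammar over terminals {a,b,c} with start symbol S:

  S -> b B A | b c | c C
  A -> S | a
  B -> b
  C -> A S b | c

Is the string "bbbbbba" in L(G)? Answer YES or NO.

CNF form of G:
  S -> T0 T1 | T0 X4 | T1 C
  A -> T0 T1 | T0 X2 | T1 C | a
  B -> b
  C -> A X3 | c
  T0 -> b
  T1 -> c
  X2 -> B A
  X3 -> S T0
  X4 -> B A

CYK table (by increasing span):
  cell(0,0) b: {B,T0}  orig:{B}
  cell(1,1) b: {B,T0}  orig:{B}
  cell(2,2) b: {B,T0}  orig:{B}
  cell(3,3) b: {B,T0}  orig:{B}
  cell(4,4) b: {B,T0}  orig:{B}
  cell(5,5) b: {B,T0}  orig:{B}
  cell(6,6) a: {A}
  cell(0,1) bb: ∅
  cell(1,2) bb: ∅
  cell(2,3) bb: ∅
  cell(3,4) bb: ∅
  cell(4,5) bb: ∅
  cell(5,6) ba: {X2,X4}  orig:{}
  cell(0,2) bbb: ∅
  cell(1,3) bbb: ∅
  cell(2,4) bbb: ∅
  cell(3,5) bbb: ∅
  cell(4,6) bba: {A,S}
  cell(0,3) bbbb: ∅
  cell(1,4) bbbb: ∅
  cell(2,5) bbbb: ∅
  cell(3,6) bbba: {X2,X4}  orig:{}
  cell(0,4) bbbbb: ∅
  cell(1,5) bbbbb: ∅
  cell(2,6) bbbba: {A,S}
  cell(0,5) bbbbbb: ∅
  cell(1,6) bbbbba: {X2,X4}  orig:{}
  cell(0,6) bbbbbba: {A,S}

S ∈ T[0,6] ⇒ YES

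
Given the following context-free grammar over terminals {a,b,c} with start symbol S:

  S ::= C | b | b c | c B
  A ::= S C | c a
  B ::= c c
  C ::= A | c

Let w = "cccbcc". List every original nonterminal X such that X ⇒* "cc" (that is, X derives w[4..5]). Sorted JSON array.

CNF form of G:
  S -> S C | T0 B | T0 T1 | T2 T0 | b | c
  A -> S C | T0 T1
  B -> T0 T0
  C -> S C | T0 T1 | c
  T0 -> c
  T1 -> a
  T2 -> b

CYK fill — only the sub-triangle for w[4..5]:
  cell(4,4) c: {C,S,T0}  orig:{C,S}
  cell(5,5) c: {C,S,T0}  orig:{C,S}
  cell(4,5) cc: {A,B,C,S}

Original NTs in T[4,5] deriving "cc": ["A", "B", "C", "S"]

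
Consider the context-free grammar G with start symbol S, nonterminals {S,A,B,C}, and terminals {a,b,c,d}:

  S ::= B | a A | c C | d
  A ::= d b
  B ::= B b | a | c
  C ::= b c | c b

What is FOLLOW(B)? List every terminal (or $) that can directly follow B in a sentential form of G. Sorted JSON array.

FIRST iteration:
pass 1:
  A via A→d b: +{d}
  B via B→a: +{a}
  B via B→c: +{c}
  C via C→b c: +{b}
  C via C→c b: +{c}
  S via S→B: +{a,c}
  S via S→d: +{d}
  FIRST(S)={a,c,d}  FIRST(A)={d}  FIRST(B)={a,c}  FIRST(C)={b,c}
pass 2: (stable)
  FIRST(S)={a,c,d}  FIRST(A)={d}  FIRST(B)={a,c}  FIRST(C)={b,c}

FOLLOW iteration:
initialize: $ ∈ FOLLOW(S)
round 1:
  B→B b: FOLLOW(B) ⊇ FIRST(b) = {b}; new: +{b}
  S→B: FOLLOW(B) ⊇ FOLLOW(S) ⊇ {$}; new: +{$}
  S→a A: FOLLOW(A) ⊇ FOLLOW(S) ⊇ {$}; new: +{$}
  S→c C: FOLLOW(C) ⊇ FOLLOW(S) ⊇ {$}; new: +{$}
  S: {$}  A: {$}  B: {$,b}  C: {$}
round 2: done
  S: {$}  A: {$}  B: {$,b}  C: {$}

FOLLOW(B) = ["$", "b"]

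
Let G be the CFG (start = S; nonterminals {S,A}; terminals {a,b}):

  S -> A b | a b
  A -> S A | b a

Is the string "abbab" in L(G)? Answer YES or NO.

Convert to CNF:
  S -> A T0 | T1 T0
  A -> S A | T0 T1
  T0 -> b
  T1 -> a

CYK table (by increasing span):
  T[0,0] 'a' = {T1}  orig:{}
  T[1,1] 'b' = {T0}  orig:{}
  T[2,2] 'b' = {T0}  orig:{}
  T[3,3] 'a' = {T1}  orig:{}
  T[4,4] 'b' = {T0}  orig:{}
  T[0,1] 'ab' = {S}
  T[1,2] 'bb' = ∅
  T[2,3] 'ba' = {A}
  T[3,4] 'ab' = {S}
  T[0,2] 'abb' = ∅
  T[1,3] 'bba' = ∅
  T[2,4] 'bab' = {S}
  T[0,3] 'abba' = {A}
  T[1,4] 'bbab' = ∅
  T[0,4] 'abbab' = {S}

S ∈ T[0,4] ⇒ YES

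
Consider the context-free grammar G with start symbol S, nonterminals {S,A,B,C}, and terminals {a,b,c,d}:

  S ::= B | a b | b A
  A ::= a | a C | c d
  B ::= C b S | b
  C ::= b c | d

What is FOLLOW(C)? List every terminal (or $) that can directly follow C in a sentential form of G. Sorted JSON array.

FIRST iteration:
[1]
  A via A→a: +{a}
  A via A→c d: +{c}
  B via B→b: +{b}
  C via C→b c: +{b}
  C via C→d: +{d}
  S via S→B: +{b}
  S via S→a b: +{a}
  S: {a,b}  A: {a,c}  B: {b}  C: {b,d}
[2]
  B via B→C b S: +{d}
  S via S→B: +{d}
  S: {a,b,d}  A: {a,c}  B: {b,d}  C: {b,d}
[3] done
  S: {a,b,d}  A: {a,c}  B: {b,d}  C: {b,d}

FOLLOW iteration:
seed FOLLOW(S) with $
iter 1:
  B→C b S: FOLLOW(C) ⊇ FIRST(b) = {b}; new: +{b}
  S→B: FOLLOW(B) ⊇ FOLLOW(S) ⊇ {$}; new: +{$}
  S→b A: FOLLOW(A) ⊇ FOLLOW(S) ⊇ {$}; new: +{$}
  S: {$}  A: {$}  B: {$}  C: {b}
iter 2:
  A→a C: FOLLOW(C) ⊇ FOLLOW(A) ⊇ {$}; new: +{$}
  S: {$}  A: {$}  B: {$}  C: {$,b}
iter 3: (stable)
  S: {$}  A: {$}  B: {$}  C: {$,b}

FOLLOW(C) = ["$", "b"]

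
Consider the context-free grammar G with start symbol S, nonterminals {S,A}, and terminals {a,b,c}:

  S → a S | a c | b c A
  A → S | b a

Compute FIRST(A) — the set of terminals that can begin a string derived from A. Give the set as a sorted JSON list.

FIRST iteration:
round 1:
  A via A→b a: +{b}
  S via S→a S: +{a}
  S via S→b c A: +{b}
  FIRST(S)={a,b}  FIRST(A)={b}
round 2:
  A via A→S: +{a}
  FIRST(S)={a,b}  FIRST(A)={a,b}
round 3: (no change)
  FIRST(S)={a,b}  FIRST(A)={a,b}

FIRST(A) = ["a", "b"]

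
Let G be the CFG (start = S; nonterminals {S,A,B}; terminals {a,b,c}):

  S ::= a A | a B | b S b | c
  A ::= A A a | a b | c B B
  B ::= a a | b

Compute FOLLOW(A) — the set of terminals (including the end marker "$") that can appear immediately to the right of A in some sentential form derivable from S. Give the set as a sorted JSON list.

FIRST sets, iterate to fixpoint:
[1]
  A via A→a b: +{a}
  A via A→c B B: +{c}
  B via B→a a: +{a}
  B via B→b: +{b}
  S via S→a A: +{a}
  S via S→b S b: +{b}
  S via S→c: +{c}
  FIRST(S)={a,b,c}  FIRST(A)={a,c}  FIRST(B)={a,b}
[2] (no change)
  FIRST(S)={a,b,c}  FIRST(A)={a,c}  FIRST(B)={a,b}

FOLLOW iteration:
seed FOLLOW(S) with $
pass 1:
  A→A A a: FOLLOW(A) ⊇ FIRST(A) = {a,c}; new: +{a,c}
  A→c B B: FOLLOW(B) ⊇ FIRST(B) = {a,b}; new: +{a,b}
  A→c B B: FOLLOW(B) ⊇ FOLLOW(A) ⊇ {a,c}; new: +{c}
  S→a A: FOLLOW(A) ⊇ FOLLOW(S) ⊇ {$}; new: +{$}
  S→a B: FOLLOW(B) ⊇ FOLLOW(S) ⊇ {$}; new: +{$}
  S→b S b: FOLLOW(S) ⊇ FIRST(b) = {b}; new: +{b}
  FOLLOW(S)={$,b}  FOLLOW(A)={$,a,c}  FOLLOW(B)={$,a,b,c}
pass 2:
  S→a A: FOLLOW(A) ⊇ FOLLOW(S) ⊇ {$,b}; new: +{b}
  FOLLOW(S)={$,b}  FOLLOW(A)={$,a,b,c}  FOLLOW(B)={$,a,b,c}
pass 3: (stable)
  FOLLOW(S)={$,b}  FOLLOW(A)={$,a,b,c}  FOLLOW(B)={$,a,b,c}

FOLLOW(A) = ["$", "a", "b", "c"]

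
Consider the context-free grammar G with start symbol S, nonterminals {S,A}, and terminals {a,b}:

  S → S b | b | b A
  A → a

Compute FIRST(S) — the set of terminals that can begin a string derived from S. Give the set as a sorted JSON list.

Compute FIRST by fixpoint:
iter 1:
  A via A→a: +{a}
  S via S→b: +{b}
  FIRST(S)={b}  FIRST(A)={a}
iter 2: (stable)
  FIRST(S)={b}  FIRST(A)={a}

FIRST(S) = ["b"]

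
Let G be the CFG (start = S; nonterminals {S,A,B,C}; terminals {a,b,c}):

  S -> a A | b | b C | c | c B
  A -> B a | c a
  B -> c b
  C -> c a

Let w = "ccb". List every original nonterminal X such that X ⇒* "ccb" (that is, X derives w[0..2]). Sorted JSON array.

CNF form of G:
  S -> T0 A | T1 B | T2 C | b | c
  A -> B T0 | T1 T0
  B -> T1 T2
  C -> T1 T0
  T0 -> a
  T1 -> c
  T2 -> b

Fill CYK table bottom-up, restricted to cells inside w[0..2]:
  T[0,0] 'c' = {S,T1}  orig:{S}
  T[1,1] 'c' = {S,T1}  orig:{S}
  T[2,2] 'b' = {S,T2}  orig:{S}
  T[0,1] 'cc' = ∅
  T[1,2] 'cb' = {B}
  T[0,2] 'ccb' = {S}

Original NTs in T[0,2] deriving "ccb": ["S"]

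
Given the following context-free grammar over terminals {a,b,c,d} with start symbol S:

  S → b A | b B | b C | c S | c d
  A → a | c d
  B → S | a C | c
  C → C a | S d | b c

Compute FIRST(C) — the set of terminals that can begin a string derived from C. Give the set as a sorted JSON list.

FIRST sets, iterate to fixpoint:
pass 1:
  A via A→a: +{a}
  A via A→c d: +{c}
  B via B→a C: +{a}
  B via B→c: +{c}
  C via C→b c: +{b}
  S via S→b A: +{b}
  S via S→c S: +{c}
  FIRST(S)={b,c}  FIRST(A)={a,c}  FIRST(B)={a,c}  FIRST(C)={b}
pass 2:
  B via B→S: +{b}
  C via C→S d: +{c}
  FIRST(S)={b,c}  FIRST(A)={a,c}  FIRST(B)={a,b,c}  FIRST(C)={b,c}
pass 3: (stable)
  FIRST(S)={b,c}  FIRST(A)={a,c}  FIRST(B)={a,b,c}  FIRST(C)={b,c}

FIRST(C) = ["b", "c"]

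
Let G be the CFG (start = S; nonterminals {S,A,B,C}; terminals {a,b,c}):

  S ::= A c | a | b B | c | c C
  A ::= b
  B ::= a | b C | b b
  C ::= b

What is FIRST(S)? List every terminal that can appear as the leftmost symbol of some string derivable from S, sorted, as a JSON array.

FIRST iteration:
pass 1:
  A via A→b: +{b}
  B via B→a: +{a}
  B via B→b C: +{b}
  C via C→b: +{b}
  S via S→A c: +{b}
  S via S→a: +{a}
  S via S→c: +{c}
  FIRST(S)={a,b,c}  FIRST(A)={b}  FIRST(B)={a,b}  FIRST(C)={b}
pass 2: — fixpoint
  FIRST(S)={a,b,c}  FIRST(A)={b}  FIRST(B)={a,b}  FIRST(C)={b}

FIRST(S) = ["a", "b", "c"]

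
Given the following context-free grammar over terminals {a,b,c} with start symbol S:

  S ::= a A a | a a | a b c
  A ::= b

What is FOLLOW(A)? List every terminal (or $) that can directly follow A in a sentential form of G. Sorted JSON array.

Compute FIRST by fixpoint:
round 1:
  A via A→b: +{b}
  S via S→a A a: +{a}
  S: {a}  A: {b}
round 2: — fixpoint
  S: {a}  A: {b}

FOLLOW sets:
initialize: $ ∈ FOLLOW(S)
iter 1:
  S→a A a: FOLLOW(A) ⊇ FIRST(a) = {a}; new: +{a}
  S: {$}  A: {a}
iter 2: (stable)
  S: {$}  A: {a}

FOLLOW(A) = ["a"]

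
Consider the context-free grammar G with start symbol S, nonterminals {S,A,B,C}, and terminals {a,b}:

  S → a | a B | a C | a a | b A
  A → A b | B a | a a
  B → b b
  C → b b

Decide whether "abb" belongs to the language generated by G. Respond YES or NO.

Convert to CNF:
  S -> T0 A | T1 B | T1 C | T1 T1 | a
  A -> A T0 | B T1 | T1 T1
  B -> T0 T0
  C -> T0 T0
  T0 -> b
  T1 -> a

Fill CYK table bottom-up:
  cell(0,0) a: {S,T1}  orig:{S}
  cell(1,1) b: {T0}  orig:{}
  cell(2,2) b: {T0}  orig:{}
  cell(0,1) ab: ∅
  cell(1,2) bb: {B,C}
  cell(0,2) abb: {S}

S ∈ T[0,2] ⇒ YES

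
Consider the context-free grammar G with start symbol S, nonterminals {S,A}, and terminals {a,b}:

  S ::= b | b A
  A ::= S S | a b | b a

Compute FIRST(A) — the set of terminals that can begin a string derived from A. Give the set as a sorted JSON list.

FIRST iteration:
iter 1:
  A via A→a b: +{a}
  A via A→b a: +{b}
  S via S→b: +{b}
  FIRST(S)={b}  FIRST(A)={a,b}
iter 2: (stable)
  FIRST(S)={b}  FIRST(A)={a,b}

FIRST(A) = ["a", "b"]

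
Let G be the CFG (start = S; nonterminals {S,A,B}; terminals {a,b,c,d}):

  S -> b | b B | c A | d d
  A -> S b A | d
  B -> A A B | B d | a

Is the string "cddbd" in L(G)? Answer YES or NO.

CNF form of G:
  S -> T0 B | T1 T1 | T2 A | b
  A -> S X3 | d
  B -> A X4 | B T1 | a
  T0 -> b
  T1 -> d
  T2 -> c
  X3 -> T0 A
  X4 -> A B

CYK table (by increasing span):
  cell(0,0) c: {T2}  orig:{}
  cell(1,1) d: {A,T1}  orig:{A}
  cell(2,2) d: {A,T1}  orig:{A}
  cell(3,3) b: {S,T0}  orig:{S}
  cell(4,4) d: {A,T1}  orig:{A}
  cell(0,1) cd: {S}
  cell(1,2) dd: {S}
  cell(2,3) db: ∅
  cell(3,4) bd: {X3}  orig:{}
  cell(0,2) cdd: ∅
  cell(1,3) ddb: ∅
  cell(2,4) dbd: ∅
  cell(0,3) cddb: ∅
  cell(1,4) ddbd: {A}
  cell(0,4) cddbd: {S}

S ∈ T[0,4] ⇒ YES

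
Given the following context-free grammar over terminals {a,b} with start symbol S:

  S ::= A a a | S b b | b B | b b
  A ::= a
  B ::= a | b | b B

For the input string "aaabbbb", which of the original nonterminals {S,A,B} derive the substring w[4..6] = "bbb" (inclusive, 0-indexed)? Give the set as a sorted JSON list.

CNF form of G:
  S -> A X2 | S X3 | T0 B | T0 T0
  A -> a
  B -> T0 B | a | b
  T0 -> b
  T1 -> a
  X2 -> T1 T1
  X3 -> T0 T0

CYK table (by increasing span) — only the sub-triangle for w[4..6]:
  cell(4,4) b: {B,T0}  orig:{B}
  cell(5,5) b: {B,T0}  orig:{B}
  cell(6,6) b: {B,T0}  orig:{B}
  cell(4,5) bb: {B,S,X3}  orig:{B,S}
  cell(5,6) bb: {B,S,X3}  orig:{B,S}
  cell(4,6) bbb: {B,S}

Original NTs in T[4,6] deriving "bbb": ["B", "S"]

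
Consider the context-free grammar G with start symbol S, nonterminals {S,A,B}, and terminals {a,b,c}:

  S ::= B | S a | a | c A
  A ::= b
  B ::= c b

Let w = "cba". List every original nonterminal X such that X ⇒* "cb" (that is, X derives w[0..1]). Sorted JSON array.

Convert to CNF:
  S -> S T2 | T0 A | T0 T1 | a
  A -> b
  B -> T0 T1
  T0 -> c
  T1 -> b
  T2 -> a

CYK table (by increasing span) — only the sub-triangle for w[0..1]:
  cell(0,0) c: {T0}  orig:{}
  cell(1,1) b: {A,T1}  orig:{A}
  cell(0,1) cb: {B,S}

Original NTs in T[0,1] deriving "cb": ["B", "S"]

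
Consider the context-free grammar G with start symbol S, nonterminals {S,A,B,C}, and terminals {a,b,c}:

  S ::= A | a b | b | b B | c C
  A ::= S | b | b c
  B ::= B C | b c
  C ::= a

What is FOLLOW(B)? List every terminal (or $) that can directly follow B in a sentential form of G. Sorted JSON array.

Compute FIRST by fixpoint:
iter 1:
  A via A→b: +{b}
  B via B→b c: +{b}
  C via C→a: +{a}
  S via S→A: +{b}
  S via S→a b: +{a}
  S via S→c C: +{c}
  FIRST(S)={a,b,c}  FIRST(A)={b}  FIRST(B)={b}  FIRST(C)={a}
iter 2:
  A via A→S: +{a,c}
  FIRST(S)={a,b,c}  FIRST(A)={a,b,c}  FIRST(B)={b}  FIRST(C)={a}
iter 3: done
  FIRST(S)={a,b,c}  FIRST(A)={a,b,c}  FIRST(B)={b}  FIRST(C)={a}

FOLLOW sets:
seed FOLLOW(S) with $
round 1:
  B→B C: FOLLOW(B) ⊇ FIRST(C) = {a}; new: +{a}
  B→B C: FOLLOW(C) ⊇ FOLLOW(B) ⊇ {a}; new: +{a}
  S→A: FOLLOW(A) ⊇ FOLLOW(S) ⊇ {$}; new: +{$}
  S→b B: FOLLOW(B) ⊇ FOLLOW(S) ⊇ {$}; new: +{$}
  S→c C: FOLLOW(C) ⊇ FOLLOW(S) ⊇ {$}; new: +{$}
  FOLLOW[S]={$}  FOLLOW[A]={$}  FOLLOW[B]={$,a}  FOLLOW[C]={$,a}
round 2: done
  FOLLOW[S]={$}  FOLLOW[A]={$}  FOLLOW[B]={$,a}  FOLLOW[C]={$,a}

FOLLOW(B) = ["$", "a"]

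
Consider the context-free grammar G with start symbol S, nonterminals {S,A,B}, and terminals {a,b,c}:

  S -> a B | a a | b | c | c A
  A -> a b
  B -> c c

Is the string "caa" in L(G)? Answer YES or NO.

CNF form of G:
  S -> T0 B | T0 T0 | T2 A | b | c
  A -> T0 T1
  B -> T2 T2
  T0 -> a
  T1 -> b
  T2 -> c

CYK fill:
  [0..0]={S,T2}  "c"  orig:{S}
  [1..1]={T0}  "a"  orig:{}
  [2..2]={T0}  "a"  orig:{}
  [0..1]=∅  "ca"
  [1..2]={S}  "aa"
  [0..2]=∅  "caa"

S ∉ T[0,2] ⇒ NO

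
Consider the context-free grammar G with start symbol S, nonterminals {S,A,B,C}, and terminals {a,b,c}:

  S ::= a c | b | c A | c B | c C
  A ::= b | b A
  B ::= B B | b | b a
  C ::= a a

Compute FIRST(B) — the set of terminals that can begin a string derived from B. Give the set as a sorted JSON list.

Compute FIRST by fixpoint:
round 1:
  A via A→b: +{b}
  B via B→b: +{b}
  C via C→a a: +{a}
  S via S→a c: +{a}
  S via S→b: +{b}
  S via S→c A: +{c}
  FIRST[S]={a,b,c}  FIRST[A]={b}  FIRST[B]={b}  FIRST[C]={a}
round 2: done
  FIRST[S]={a,b,c}  FIRST[A]={b}  FIRST[B]={b}  FIRST[C]={a}

FIRST(B) = ["b"]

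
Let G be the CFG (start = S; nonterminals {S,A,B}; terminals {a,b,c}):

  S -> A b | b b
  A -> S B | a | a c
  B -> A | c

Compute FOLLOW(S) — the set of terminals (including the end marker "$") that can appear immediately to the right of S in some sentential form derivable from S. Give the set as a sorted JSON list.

Compute FIRST by fixpoint:
round 1:
  A via A→a: +{a}
  B via B→A: +{a}
  B via B→c: +{c}
  S via S→A b: +{a}
  S via S→b b: +{b}
  FIRST(S)={a,b}  FIRST(A)={a}  FIRST(B)={a,c}
round 2:
  A via A→S B: +{b}
  B via B→A: +{b}
  FIRST(S)={a,b}  FIRST(A)={a,b}  FIRST(B)={a,b,c}
round 3: (stable)
  FIRST(S)={a,b}  FIRST(A)={a,b}  FIRST(B)={a,b,c}

FOLLOW sets:
seed FOLLOW(S) with $
iter 1:
  A→S B: FOLLOW(S) ⊇ FIRST(B) = {a,b,c}; new: +{a,b,c}
  S→A b: FOLLOW(A) ⊇ FIRST(b) = {b}; new: +{b}
  FOLLOW[S]={$,a,b,c}  FOLLOW[A]={b}  FOLLOW[B]={}
iter 2:
  A→S B: FOLLOW(B) ⊇ FOLLOW(A) ⊇ {b}; new: +{b}
  FOLLOW[S]={$,a,b,c}  FOLLOW[A]={b}  FOLLOW[B]={b}
iter 3: (stable)
  FOLLOW[S]={$,a,b,c}  FOLLOW[A]={b}  FOLLOW[B]={b}

FOLLOW(S) = ["$", "a", "b", "c"]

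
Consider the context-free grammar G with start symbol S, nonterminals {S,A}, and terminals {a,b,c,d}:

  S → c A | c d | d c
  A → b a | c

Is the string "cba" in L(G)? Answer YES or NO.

CNF form of G:
  S -> T2 A | T2 T3 | T3 T2
  A -> T0 T1 | c
  T0 -> b
  T1 -> a
  T2 -> c
  T3 -> d

CYK fill:
  [0..0]={A,T2}  "c"  orig:{A}
  [1..1]={T0}  "b"  orig:{}
  [2..2]={T1}  "a"  orig:{}
  [0..1]=∅  "cb"
  [1..2]={A}  "ba"
  [0..2]={S}  "cba"

S ∈ T[0,2] ⇒ YES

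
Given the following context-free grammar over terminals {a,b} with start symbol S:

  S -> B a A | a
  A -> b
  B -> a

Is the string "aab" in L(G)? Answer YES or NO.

CNF form of G:
  S -> B X1 | a
  A -> b
  B -> a
  T0 -> a
  X1 -> T0 A

Fill CYK table bottom-up:
  cell(0,0) a: {B,S,T0}  orig:{B,S}
  cell(1,1) a: {B,S,T0}  orig:{B,S}
  cell(2,2) b: {A}
  cell(0,1) aa: ∅
  cell(1,2) ab: {X1}  orig:{}
  cell(0,2) aab: {S}

S ∈ T[0,2] ⇒ YES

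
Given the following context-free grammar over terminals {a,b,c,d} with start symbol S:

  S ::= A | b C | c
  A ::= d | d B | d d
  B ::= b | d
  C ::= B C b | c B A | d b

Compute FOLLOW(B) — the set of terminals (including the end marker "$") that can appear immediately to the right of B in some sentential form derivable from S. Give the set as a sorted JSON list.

FIRST iteration:
round 1:
  A via A→d: +{d}
  B via B→b: +{b}
  B via B→d: +{d}
  C via C→B C b: +{b,d}
  C via C→c B A: +{c}
  S via S→A: +{d}
  S via S→b C: +{b}
  S via S→c: +{c}
  S: {b,c,d}  A: {d}  B: {b,d}  C: {b,c,d}
round 2: (no change)
  S: {b,c,d}  A: {d}  B: {b,d}  C: {b,c,d}

FOLLOW iteration:
seed FOLLOW(S) with $
round 1:
  C→B C b: FOLLOW(B) ⊇ FIRST(C) = {b,c,d}; new: +{b,c,d}
  C→B C b: FOLLOW(C) ⊇ FIRST(b) = {b}; new: +{b}
  C→c B A: FOLLOW(A) ⊇ FOLLOW(C) ⊇ {b}; new: +{b}
  S→A: FOLLOW(A) ⊇ FOLLOW(S) ⊇ {$}; new: +{$}
  S→b C: FOLLOW(C) ⊇ FOLLOW(S) ⊇ {$}; new: +{$}
  FOLLOW(S)={$}  FOLLOW(A)={$,b}  FOLLOW(B)={b,c,d}  FOLLOW(C)={$,b}
round 2:
  A→d B: FOLLOW(B) ⊇ FOLLOW(A) ⊇ {$,b}; new: +{$}
  FOLLOW(S)={$}  FOLLOW(A)={$,b}  FOLLOW(B)={$,b,c,d}  FOLLOW(C)={$,b}
round 3: (no change)
  FOLLOW(S)={$}  FOLLOW(A)={$,b}  FOLLOW(B)={$,b,c,d}  FOLLOW(C)={$,b}

FOLLOW(B) = ["$", "b", "c", "d"]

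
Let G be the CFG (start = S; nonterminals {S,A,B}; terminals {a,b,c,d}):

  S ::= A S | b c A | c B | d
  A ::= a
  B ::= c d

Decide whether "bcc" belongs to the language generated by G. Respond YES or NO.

CNF form of G:
  S -> A S | T0 B | T2 X3 | d
  A -> a
  B -> T0 T1
  T0 -> c
  T1 -> d
  T2 -> b
  X3 -> T0 A

Fill CYK table bottom-up:
  [0..0]={T2}  "b"  orig:{}
  [1..1]={T0}  "c"  orig:{}
  [2..2]={T0}  "c"  orig:{}
  [0..1]=∅  "bc"
  [1..2]=∅  "cc"
  [0..2]=∅  "bcc"

S ∉ T[0,2] ⇒ NO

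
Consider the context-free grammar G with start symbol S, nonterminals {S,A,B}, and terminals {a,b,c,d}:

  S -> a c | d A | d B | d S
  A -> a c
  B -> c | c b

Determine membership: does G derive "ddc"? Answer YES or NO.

Convert to CNF:
  S -> T0 T1 | T3 A | T3 B | T3 S
  A -> T0 T1
  B -> T1 T2 | c
  T0 -> a
  T1 -> c
  T2 -> b
  T3 -> d

CYK fill:
  T[0,0] 'd' = {T3}  orig:{}
  T[1,1] 'd' = {T3}  orig:{}
  T[2,2] 'c' = {B,T1}  orig:{B}
  T[0,1] 'dd' = ∅
  T[1,2] 'dc' = {S}
  T[0,2] 'ddc' = {S}

S ∈ T[0,2] ⇒ YES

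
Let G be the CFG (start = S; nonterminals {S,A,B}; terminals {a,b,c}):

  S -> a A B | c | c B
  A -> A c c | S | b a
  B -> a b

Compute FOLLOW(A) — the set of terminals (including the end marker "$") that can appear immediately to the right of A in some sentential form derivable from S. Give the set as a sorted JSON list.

FIRST iteration:
round 1:
  A via A→b a: +{b}
  B via B→a b: +{a}
  S via S→a A B: +{a}
  S via S→c: +{c}
  FIRST[S]={a,c}  FIRST[A]={b}  FIRST[B]={a}
round 2:
  A via A→S: +{a,c}
  FIRST[S]={a,c}  FIRST[A]={a,b,c}  FIRST[B]={a}
round 3: (stable)
  FIRST[S]={a,c}  FIRST[A]={a,b,c}  FIRST[B]={a}

FOLLOW sets:
initialize: $ ∈ FOLLOW(S)
round 1:
  A→A c c: FOLLOW(A) ⊇ FIRST(c) = {c}; new: +{c}
  A→S: FOLLOW(S) ⊇ FOLLOW(A) ⊇ {c}; new: +{c}
  S→a A B: FOLLOW(A) ⊇ FIRST(B) = {a}; new: +{a}
  S→a A B: FOLLOW(B) ⊇ FOLLOW(S) ⊇ {$,c}; new: +{$,c}
  FOLLOW(S)={$,c}  FOLLOW(A)={a,c}  FOLLOW(B)={$,c}
round 2:
  A→S: FOLLOW(S) ⊇ FOLLOW(A) ⊇ {a,c}; new: +{a}
  S→a A B: FOLLOW(B) ⊇ FOLLOW(S) ⊇ {$,a,c}; new: +{a}
  FOLLOW(S)={$,a,c}  FOLLOW(A)={a,c}  FOLLOW(B)={$,a,c}
round 3: (no change)
  FOLLOW(S)={$,a,c}  FOLLOW(A)={a,c}  FOLLOW(B)={$,a,c}

FOLLOW(A) = ["a", "c"]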